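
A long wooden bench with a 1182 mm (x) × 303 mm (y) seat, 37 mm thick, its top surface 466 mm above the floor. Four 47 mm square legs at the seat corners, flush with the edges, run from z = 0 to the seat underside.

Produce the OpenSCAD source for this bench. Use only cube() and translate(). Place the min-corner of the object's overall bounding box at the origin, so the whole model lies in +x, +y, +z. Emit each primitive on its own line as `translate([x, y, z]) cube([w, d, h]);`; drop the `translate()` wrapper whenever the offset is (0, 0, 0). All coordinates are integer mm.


translate([0, 0, 429]) cube([1182, 303, 37]);
cube([47, 47, 429]);
translate([0, 256, 0]) cube([47, 47, 429]);
translate([1135, 0, 0]) cube([47, 47, 429]);
translate([1135, 256, 0]) cube([47, 47, 429]);


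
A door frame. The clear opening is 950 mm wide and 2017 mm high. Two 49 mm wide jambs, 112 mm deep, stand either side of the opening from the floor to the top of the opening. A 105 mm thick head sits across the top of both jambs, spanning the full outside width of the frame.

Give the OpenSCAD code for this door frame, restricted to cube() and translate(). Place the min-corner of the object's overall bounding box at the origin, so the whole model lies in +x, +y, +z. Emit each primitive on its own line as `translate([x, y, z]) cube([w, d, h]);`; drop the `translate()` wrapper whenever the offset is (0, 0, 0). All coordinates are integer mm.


cube([49, 112, 2017]);
translate([999, 0, 0]) cube([49, 112, 2017]);
translate([0, 0, 2017]) cube([1048, 112, 105]);


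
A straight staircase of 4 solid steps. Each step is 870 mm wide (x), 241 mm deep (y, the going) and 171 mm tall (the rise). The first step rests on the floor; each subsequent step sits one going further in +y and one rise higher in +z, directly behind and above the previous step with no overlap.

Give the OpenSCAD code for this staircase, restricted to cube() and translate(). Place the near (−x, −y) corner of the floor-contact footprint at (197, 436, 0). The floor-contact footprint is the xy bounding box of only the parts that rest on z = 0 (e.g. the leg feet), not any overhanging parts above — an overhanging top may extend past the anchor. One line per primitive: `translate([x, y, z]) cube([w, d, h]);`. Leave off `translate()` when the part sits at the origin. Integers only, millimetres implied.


translate([197, 436, 0]) cube([870, 241, 171]);
translate([197, 677, 171]) cube([870, 241, 171]);
translate([197, 918, 342]) cube([870, 241, 171]);
translate([197, 1159, 513]) cube([870, 241, 171]);


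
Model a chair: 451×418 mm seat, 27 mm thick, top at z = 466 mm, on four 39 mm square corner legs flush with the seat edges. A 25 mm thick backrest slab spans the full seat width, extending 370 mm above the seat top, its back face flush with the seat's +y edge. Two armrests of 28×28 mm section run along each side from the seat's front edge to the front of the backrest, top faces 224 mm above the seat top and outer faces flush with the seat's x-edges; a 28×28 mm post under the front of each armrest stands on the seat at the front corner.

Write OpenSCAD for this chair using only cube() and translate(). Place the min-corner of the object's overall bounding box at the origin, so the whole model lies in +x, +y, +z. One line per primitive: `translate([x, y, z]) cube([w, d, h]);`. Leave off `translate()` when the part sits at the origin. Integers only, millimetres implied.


translate([0, 0, 439]) cube([451, 418, 27]);
cube([39, 39, 439]);
translate([412, 0, 0]) cube([39, 39, 439]);
translate([0, 379, 0]) cube([39, 39, 439]);
translate([412, 379, 0]) cube([39, 39, 439]);
translate([0, 393, 466]) cube([451, 25, 370]);
translate([0, 0, 662]) cube([28, 393, 28]);
translate([423, 0, 662]) cube([28, 393, 28]);
translate([0, 0, 466]) cube([28, 28, 196]);
translate([423, 0, 466]) cube([28, 28, 196]);


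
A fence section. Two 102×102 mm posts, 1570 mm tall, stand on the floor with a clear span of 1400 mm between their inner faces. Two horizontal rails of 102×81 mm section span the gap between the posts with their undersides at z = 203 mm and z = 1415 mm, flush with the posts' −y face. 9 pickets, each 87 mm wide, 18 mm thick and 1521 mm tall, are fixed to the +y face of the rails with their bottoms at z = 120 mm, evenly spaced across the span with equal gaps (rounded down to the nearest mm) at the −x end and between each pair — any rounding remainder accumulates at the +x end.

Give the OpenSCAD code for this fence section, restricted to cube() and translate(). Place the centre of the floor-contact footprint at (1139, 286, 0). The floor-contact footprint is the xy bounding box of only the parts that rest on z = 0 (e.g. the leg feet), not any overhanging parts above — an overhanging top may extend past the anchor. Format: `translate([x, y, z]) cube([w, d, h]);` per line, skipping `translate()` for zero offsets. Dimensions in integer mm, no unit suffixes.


translate([337, 235, 0]) cube([102, 102, 1570]);
translate([1839, 235, 0]) cube([102, 102, 1570]);
translate([439, 235, 203]) cube([1400, 102, 81]);
translate([439, 235, 1415]) cube([1400, 102, 81]);
translate([500, 337, 120]) cube([87, 18, 1521]);
translate([648, 337, 120]) cube([87, 18, 1521]);
translate([796, 337, 120]) cube([87, 18, 1521]);
translate([944, 337, 120]) cube([87, 18, 1521]);
translate([1092, 337, 120]) cube([87, 18, 1521]);
translate([1240, 337, 120]) cube([87, 18, 1521]);
translate([1388, 337, 120]) cube([87, 18, 1521]);
translate([1536, 337, 120]) cube([87, 18, 1521]);
translate([1684, 337, 120]) cube([87, 18, 1521]);


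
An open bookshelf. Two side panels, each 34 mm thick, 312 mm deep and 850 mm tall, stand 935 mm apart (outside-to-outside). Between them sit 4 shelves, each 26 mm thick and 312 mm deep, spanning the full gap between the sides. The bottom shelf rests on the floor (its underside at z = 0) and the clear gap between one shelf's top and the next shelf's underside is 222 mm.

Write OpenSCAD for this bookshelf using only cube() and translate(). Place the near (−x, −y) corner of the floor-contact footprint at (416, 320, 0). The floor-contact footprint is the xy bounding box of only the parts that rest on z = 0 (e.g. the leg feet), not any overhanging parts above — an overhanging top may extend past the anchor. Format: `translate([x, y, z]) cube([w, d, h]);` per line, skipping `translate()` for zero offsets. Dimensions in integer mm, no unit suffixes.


translate([416, 320, 0]) cube([34, 312, 850]);
translate([1317, 320, 0]) cube([34, 312, 850]);
translate([450, 320, 0]) cube([867, 312, 26]);
translate([450, 320, 248]) cube([867, 312, 26]);
translate([450, 320, 496]) cube([867, 312, 26]);
translate([450, 320, 744]) cube([867, 312, 26]);


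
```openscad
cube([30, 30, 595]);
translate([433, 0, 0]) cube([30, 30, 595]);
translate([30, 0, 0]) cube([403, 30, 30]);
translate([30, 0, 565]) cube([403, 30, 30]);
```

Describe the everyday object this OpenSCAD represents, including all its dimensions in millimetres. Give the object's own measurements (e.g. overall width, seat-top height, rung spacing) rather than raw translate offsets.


A rectangular picture frame lying in the x–z plane (depth along y). The opening is 403 mm wide (x) by 535 mm tall (z), surrounded by a border 30 mm wide on all four sides. The frame is 30 mm deep and is made of two full-height vertical stiles with two horizontal rails fitted between them.


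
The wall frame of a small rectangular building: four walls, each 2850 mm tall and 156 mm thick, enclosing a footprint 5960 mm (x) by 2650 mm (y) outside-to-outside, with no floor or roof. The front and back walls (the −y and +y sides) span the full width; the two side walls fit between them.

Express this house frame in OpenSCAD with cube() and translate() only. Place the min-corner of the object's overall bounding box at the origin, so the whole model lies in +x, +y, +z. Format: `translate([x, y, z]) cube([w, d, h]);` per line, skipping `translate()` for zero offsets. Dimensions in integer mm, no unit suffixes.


cube([5960, 156, 2850]);
translate([0, 2494, 0]) cube([5960, 156, 2850]);
translate([0, 156, 0]) cube([156, 2338, 2850]);
translate([5804, 156, 0]) cube([156, 2338, 2850]);


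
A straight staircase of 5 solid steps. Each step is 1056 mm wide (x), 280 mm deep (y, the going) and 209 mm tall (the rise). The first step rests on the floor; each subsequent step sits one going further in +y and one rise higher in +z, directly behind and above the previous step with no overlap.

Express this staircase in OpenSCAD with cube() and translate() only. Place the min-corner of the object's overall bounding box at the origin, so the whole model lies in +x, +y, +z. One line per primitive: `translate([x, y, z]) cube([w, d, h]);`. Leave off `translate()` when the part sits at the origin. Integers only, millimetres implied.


cube([1056, 280, 209]);
translate([0, 280, 209]) cube([1056, 280, 209]);
translate([0, 560, 418]) cube([1056, 280, 209]);
translate([0, 840, 627]) cube([1056, 280, 209]);
translate([0, 1120, 836]) cube([1056, 280, 209]);


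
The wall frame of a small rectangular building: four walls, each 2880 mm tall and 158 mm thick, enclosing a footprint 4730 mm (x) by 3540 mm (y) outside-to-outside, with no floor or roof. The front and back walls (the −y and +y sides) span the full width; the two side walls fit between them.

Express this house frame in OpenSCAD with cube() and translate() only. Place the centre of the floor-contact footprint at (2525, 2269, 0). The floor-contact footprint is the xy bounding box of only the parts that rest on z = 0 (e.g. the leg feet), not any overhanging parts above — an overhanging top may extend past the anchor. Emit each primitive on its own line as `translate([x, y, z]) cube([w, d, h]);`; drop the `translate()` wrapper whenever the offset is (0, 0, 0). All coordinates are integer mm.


translate([160, 499, 0]) cube([4730, 158, 2880]);
translate([160, 3881, 0]) cube([4730, 158, 2880]);
translate([160, 657, 0]) cube([158, 3224, 2880]);
translate([4732, 657, 0]) cube([158, 3224, 2880]);


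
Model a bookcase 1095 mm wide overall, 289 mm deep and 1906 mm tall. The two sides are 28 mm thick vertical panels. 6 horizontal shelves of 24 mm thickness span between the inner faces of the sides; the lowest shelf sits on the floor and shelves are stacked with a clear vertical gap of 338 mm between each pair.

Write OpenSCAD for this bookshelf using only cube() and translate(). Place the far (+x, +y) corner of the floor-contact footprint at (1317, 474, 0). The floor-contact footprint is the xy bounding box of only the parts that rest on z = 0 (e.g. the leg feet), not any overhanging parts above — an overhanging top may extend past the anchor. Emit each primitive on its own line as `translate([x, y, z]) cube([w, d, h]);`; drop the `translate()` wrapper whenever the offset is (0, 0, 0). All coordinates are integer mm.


translate([222, 185, 0]) cube([28, 289, 1906]);
translate([1289, 185, 0]) cube([28, 289, 1906]);
translate([250, 185, 0]) cube([1039, 289, 24]);
translate([250, 185, 362]) cube([1039, 289, 24]);
translate([250, 185, 724]) cube([1039, 289, 24]);
translate([250, 185, 1086]) cube([1039, 289, 24]);
translate([250, 185, 1448]) cube([1039, 289, 24]);
translate([250, 185, 1810]) cube([1039, 289, 24]);


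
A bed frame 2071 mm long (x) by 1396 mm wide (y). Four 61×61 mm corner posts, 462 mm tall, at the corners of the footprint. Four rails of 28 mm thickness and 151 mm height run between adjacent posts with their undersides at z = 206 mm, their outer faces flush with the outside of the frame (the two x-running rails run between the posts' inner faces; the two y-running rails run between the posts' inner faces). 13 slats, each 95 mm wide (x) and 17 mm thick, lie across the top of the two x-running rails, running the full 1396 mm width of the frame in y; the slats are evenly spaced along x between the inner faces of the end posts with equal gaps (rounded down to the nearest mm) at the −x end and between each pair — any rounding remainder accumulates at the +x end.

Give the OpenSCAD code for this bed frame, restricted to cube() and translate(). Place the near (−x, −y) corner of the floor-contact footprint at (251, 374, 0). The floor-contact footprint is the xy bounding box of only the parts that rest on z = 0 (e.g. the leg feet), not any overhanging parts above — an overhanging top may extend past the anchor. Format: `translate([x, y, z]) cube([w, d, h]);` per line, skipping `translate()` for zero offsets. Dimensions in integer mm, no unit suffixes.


translate([251, 374, 0]) cube([61, 61, 462]);
translate([251, 1709, 0]) cube([61, 61, 462]);
translate([2261, 374, 0]) cube([61, 61, 462]);
translate([2261, 1709, 0]) cube([61, 61, 462]);
translate([312, 374, 206]) cube([1949, 28, 151]);
translate([312, 1742, 206]) cube([1949, 28, 151]);
translate([251, 435, 206]) cube([28, 1274, 151]);
translate([2294, 435, 206]) cube([28, 1274, 151]);
translate([363, 374, 357]) cube([95, 1396, 17]);
translate([509, 374, 357]) cube([95, 1396, 17]);
translate([655, 374, 357]) cube([95, 1396, 17]);
translate([801, 374, 357]) cube([95, 1396, 17]);
translate([947, 374, 357]) cube([95, 1396, 17]);
translate([1093, 374, 357]) cube([95, 1396, 17]);
translate([1239, 374, 357]) cube([95, 1396, 17]);
translate([1385, 374, 357]) cube([95, 1396, 17]);
translate([1531, 374, 357]) cube([95, 1396, 17]);
translate([1677, 374, 357]) cube([95, 1396, 17]);
translate([1823, 374, 357]) cube([95, 1396, 17]);
translate([1969, 374, 357]) cube([95, 1396, 17]);
translate([2115, 374, 357]) cube([95, 1396, 17]);


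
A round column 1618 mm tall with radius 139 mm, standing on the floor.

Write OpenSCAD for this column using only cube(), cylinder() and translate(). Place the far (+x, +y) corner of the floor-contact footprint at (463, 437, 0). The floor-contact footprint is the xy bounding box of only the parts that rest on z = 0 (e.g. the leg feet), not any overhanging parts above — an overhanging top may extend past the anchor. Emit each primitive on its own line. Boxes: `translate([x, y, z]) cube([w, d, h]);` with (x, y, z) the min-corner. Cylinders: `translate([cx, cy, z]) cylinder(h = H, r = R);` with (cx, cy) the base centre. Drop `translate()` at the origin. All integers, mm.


translate([324, 298, 0]) cylinder(h = 1618, r = 139);


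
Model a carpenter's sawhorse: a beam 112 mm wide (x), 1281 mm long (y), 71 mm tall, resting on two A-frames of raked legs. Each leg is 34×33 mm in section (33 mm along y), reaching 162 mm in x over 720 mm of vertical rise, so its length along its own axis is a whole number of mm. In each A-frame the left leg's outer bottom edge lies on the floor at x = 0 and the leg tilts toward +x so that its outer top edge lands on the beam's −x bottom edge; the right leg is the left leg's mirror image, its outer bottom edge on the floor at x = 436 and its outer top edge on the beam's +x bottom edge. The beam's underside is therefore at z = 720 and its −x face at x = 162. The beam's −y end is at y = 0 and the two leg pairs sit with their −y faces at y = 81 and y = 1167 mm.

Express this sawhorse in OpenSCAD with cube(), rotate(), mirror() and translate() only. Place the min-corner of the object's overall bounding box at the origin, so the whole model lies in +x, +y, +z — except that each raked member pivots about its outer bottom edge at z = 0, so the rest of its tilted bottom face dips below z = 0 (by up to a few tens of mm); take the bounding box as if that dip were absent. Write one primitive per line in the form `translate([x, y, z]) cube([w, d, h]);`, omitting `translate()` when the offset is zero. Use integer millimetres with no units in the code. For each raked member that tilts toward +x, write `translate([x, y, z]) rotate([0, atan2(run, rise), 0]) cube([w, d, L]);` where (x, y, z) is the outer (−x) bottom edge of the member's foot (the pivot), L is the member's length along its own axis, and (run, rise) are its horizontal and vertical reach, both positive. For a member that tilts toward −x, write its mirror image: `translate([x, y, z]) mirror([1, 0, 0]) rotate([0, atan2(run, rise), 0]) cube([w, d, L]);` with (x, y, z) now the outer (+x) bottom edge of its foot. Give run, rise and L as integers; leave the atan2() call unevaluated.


translate([162, 0, 720]) cube([112, 1281, 71]);
translate([0, 81, 0]) rotate([0, atan2(162, 720), 0]) cube([34, 33, 738]);
translate([436, 81, 0]) mirror([1, 0, 0]) rotate([0, atan2(162, 720), 0]) cube([34, 33, 738]);
translate([0, 1167, 0]) rotate([0, atan2(162, 720), 0]) cube([34, 33, 738]);
translate([436, 1167, 0]) mirror([1, 0, 0]) rotate([0, atan2(162, 720), 0]) cube([34, 33, 738]);


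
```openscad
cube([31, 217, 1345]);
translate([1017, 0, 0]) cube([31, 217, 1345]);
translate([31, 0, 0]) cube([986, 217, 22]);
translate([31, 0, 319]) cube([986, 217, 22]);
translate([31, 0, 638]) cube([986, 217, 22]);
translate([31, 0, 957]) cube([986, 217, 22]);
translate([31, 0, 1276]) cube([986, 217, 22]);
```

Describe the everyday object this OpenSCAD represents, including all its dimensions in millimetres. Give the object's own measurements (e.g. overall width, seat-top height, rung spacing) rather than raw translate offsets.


An open bookshelf. Two side panels, each 31 mm thick, 217 mm deep and 1345 mm tall, stand 1048 mm apart (outside-to-outside). Between them sit 5 shelves, each 22 mm thick and 217 mm deep, spanning the full gap between the sides. The bottom shelf rests on the floor (its underside at z = 0) and the clear gap between one shelf's top and the next shelf's underside is 297 mm.


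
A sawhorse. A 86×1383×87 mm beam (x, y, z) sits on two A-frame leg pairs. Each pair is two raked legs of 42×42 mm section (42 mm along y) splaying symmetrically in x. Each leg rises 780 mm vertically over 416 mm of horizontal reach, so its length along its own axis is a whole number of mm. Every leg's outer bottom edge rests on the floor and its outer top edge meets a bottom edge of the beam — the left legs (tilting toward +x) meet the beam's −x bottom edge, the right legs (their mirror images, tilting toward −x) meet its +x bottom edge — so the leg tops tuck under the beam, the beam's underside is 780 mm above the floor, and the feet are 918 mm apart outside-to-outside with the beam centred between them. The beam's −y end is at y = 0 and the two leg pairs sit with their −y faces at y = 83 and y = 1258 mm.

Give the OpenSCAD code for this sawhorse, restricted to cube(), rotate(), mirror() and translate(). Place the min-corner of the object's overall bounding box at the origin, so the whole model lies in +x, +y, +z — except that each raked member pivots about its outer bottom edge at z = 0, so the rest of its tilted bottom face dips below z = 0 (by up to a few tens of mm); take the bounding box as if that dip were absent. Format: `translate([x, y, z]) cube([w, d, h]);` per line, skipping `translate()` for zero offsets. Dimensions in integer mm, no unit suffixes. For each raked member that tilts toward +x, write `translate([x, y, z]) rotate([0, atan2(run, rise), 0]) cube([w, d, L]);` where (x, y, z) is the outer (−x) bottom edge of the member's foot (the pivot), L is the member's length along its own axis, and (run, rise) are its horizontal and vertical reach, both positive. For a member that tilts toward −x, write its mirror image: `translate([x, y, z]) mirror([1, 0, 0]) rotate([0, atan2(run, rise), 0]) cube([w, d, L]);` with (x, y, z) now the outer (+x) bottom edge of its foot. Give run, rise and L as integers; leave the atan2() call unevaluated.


translate([416, 0, 780]) cube([86, 1383, 87]);
translate([0, 83, 0]) rotate([0, atan2(416, 780), 0]) cube([42, 42, 884]);
translate([918, 83, 0]) mirror([1, 0, 0]) rotate([0, atan2(416, 780), 0]) cube([42, 42, 884]);
translate([0, 1258, 0]) rotate([0, atan2(416, 780), 0]) cube([42, 42, 884]);
translate([918, 1258, 0]) mirror([1, 0, 0]) rotate([0, atan2(416, 780), 0]) cube([42, 42, 884]);


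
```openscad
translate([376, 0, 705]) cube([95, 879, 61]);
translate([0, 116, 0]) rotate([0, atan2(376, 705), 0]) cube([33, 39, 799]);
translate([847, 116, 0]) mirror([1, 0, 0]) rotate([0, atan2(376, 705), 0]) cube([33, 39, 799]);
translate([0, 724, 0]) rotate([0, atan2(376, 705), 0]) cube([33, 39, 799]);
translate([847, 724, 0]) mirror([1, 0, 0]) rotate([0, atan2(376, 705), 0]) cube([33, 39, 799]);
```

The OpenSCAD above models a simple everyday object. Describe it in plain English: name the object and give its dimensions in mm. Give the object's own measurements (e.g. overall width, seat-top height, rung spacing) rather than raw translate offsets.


A sawhorse. A 95×879×61 mm beam (x, y, z) sits on two A-frame leg pairs. Each pair is two raked legs of 33×39 mm section (39 mm along y) splaying symmetrically in x. Each leg rises 705 mm vertically over 376 mm of horizontal reach and is 799 mm long along its own axis. Every leg's outer bottom edge rests on the floor and its outer top edge meets a bottom edge of the beam — the left legs (tilting toward +x) meet the beam's −x bottom edge, the right legs (their mirror images, tilting toward −x) meet its +x bottom edge — so the leg tops tuck under the beam, the beam's underside is 705 mm above the floor, and the feet are 847 mm apart outside-to-outside with the beam centred between them. The two leg pairs are set in 116 mm from either end of the beam.


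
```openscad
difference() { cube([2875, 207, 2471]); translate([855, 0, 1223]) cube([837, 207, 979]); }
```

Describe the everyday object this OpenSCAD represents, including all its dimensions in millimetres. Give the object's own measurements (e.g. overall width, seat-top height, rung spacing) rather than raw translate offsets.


A wall 2875 mm long (x), 207 mm thick (y), 2471 mm tall, with a rectangular window opening cut through it. The opening is 837 mm wide and 979 mm tall; its sill is at z = 1223 mm and its near (−x) edge is 855 mm from the wall's −x end. The opening passes through the full wall thickness.


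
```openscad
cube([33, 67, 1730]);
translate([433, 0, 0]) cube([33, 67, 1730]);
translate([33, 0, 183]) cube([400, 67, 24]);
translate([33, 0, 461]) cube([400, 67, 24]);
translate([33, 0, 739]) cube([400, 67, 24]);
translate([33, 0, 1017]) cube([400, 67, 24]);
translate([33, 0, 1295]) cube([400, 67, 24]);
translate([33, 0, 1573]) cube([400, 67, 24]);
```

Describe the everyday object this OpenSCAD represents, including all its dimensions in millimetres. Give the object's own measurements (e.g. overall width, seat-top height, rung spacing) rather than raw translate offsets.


A straight ladder. Two 33×67 mm vertical rails, 1730 mm tall, stand 466 mm apart (outside-to-outside) with their front faces coplanar on the −y side. 6 rungs, each 67 mm deep and 24 mm tall, span between the inner faces of the rails, front faces flush with the rails. The lowest rung's underside is at z = 183 mm and rungs are spaced 278 mm apart (underside to underside).


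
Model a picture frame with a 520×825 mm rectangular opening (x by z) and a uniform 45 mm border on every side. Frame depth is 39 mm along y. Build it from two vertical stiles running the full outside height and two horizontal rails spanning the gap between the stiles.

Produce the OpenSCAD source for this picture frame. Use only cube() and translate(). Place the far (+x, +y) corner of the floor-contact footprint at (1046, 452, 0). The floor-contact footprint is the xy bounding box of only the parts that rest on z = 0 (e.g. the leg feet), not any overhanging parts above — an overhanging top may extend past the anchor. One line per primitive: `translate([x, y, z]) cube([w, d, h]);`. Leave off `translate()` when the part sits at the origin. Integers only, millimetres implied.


translate([436, 413, 0]) cube([45, 39, 915]);
translate([1001, 413, 0]) cube([45, 39, 915]);
translate([481, 413, 0]) cube([520, 39, 45]);
translate([481, 413, 870]) cube([520, 39, 45]);


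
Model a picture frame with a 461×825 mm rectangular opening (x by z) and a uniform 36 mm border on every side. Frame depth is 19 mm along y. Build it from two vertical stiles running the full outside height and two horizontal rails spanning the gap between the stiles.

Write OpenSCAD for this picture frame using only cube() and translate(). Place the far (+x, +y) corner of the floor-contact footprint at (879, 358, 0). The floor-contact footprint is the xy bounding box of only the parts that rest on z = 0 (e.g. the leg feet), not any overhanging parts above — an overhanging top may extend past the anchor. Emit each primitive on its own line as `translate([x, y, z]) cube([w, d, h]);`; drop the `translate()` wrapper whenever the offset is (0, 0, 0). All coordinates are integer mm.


translate([346, 339, 0]) cube([36, 19, 897]);
translate([843, 339, 0]) cube([36, 19, 897]);
translate([382, 339, 0]) cube([461, 19, 36]);
translate([382, 339, 861]) cube([461, 19, 36]);


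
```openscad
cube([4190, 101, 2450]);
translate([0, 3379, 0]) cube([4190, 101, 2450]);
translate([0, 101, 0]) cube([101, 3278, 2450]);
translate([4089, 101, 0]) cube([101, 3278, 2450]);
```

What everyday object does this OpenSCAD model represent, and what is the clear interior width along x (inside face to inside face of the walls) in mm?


A house (or room) frame. The interior width is 3988 mm.

Four 2450 mm walls enclosing a rectangle with no floor or roof — a room or house frame. Outside width is 4190 mm and wall thickness is 101 mm, so the interior width is 4190 − 2 × 101 = 3988 mm.


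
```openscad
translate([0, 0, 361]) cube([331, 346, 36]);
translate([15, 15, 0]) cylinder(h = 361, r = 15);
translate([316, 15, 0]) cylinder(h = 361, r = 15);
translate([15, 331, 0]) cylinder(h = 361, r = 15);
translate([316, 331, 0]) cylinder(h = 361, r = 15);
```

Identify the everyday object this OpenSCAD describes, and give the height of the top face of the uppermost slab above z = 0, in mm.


A stool. The seat height is 397 mm.

A 331×346×36 slab at z = 361 on four corner cylinders — a stool. The seat top is 361 + 36 = 397 mm.


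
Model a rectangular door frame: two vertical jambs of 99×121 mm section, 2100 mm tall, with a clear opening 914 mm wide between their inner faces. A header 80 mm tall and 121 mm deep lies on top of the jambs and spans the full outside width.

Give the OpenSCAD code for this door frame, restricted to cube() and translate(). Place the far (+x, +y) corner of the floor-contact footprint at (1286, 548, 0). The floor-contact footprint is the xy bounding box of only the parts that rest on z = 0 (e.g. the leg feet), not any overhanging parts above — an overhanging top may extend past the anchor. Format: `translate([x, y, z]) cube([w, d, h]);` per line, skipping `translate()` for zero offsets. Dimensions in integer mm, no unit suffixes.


translate([174, 427, 0]) cube([99, 121, 2100]);
translate([1187, 427, 0]) cube([99, 121, 2100]);
translate([174, 427, 2100]) cube([1112, 121, 80]);


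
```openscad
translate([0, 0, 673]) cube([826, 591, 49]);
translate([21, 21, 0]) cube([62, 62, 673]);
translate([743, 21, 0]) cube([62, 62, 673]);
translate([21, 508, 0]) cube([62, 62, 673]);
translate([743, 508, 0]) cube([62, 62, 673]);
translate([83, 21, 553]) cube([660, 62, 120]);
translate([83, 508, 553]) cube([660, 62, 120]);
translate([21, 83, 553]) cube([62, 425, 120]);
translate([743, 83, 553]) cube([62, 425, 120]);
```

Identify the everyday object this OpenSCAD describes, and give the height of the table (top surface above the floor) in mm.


A table. The table height is 722 mm.

A 826×591×49 slab sits at z = 673 on four 62 mm square posts — a table. The top surface is at 673 + 49 = 722 mm.


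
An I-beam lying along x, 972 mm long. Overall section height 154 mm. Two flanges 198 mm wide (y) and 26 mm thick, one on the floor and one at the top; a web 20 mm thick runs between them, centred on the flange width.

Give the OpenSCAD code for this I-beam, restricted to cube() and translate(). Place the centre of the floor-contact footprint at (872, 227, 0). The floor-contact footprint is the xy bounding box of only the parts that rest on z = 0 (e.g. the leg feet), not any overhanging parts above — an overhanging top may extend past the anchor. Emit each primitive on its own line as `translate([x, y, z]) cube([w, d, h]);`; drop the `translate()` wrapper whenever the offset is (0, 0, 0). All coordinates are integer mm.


translate([386, 128, 0]) cube([972, 198, 26]);
translate([386, 217, 26]) cube([972, 20, 102]);
translate([386, 128, 128]) cube([972, 198, 26]);


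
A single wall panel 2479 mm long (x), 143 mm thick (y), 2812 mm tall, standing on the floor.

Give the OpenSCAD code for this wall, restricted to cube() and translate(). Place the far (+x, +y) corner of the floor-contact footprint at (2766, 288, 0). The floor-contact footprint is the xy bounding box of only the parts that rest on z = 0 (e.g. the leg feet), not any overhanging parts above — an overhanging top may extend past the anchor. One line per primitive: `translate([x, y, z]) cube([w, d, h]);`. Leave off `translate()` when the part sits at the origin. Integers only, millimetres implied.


translate([287, 145, 0]) cube([2479, 143, 2812]);


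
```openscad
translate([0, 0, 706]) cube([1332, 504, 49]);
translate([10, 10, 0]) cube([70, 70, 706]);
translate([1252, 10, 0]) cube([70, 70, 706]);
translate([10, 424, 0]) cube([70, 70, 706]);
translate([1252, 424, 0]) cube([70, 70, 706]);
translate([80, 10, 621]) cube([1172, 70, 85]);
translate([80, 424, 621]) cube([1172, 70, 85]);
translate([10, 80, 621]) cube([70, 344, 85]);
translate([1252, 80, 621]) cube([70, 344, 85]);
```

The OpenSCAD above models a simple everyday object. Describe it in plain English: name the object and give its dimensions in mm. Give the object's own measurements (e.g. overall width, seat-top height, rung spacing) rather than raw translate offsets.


A table: top 1332 mm (x) × 504 mm (y), 49 mm thick, upper face at z = 755 mm, on four 70×70 mm square legs, each inset 10 mm from the nearest pair of top edges from z = 0 to the bottom of the top. Four apron rails, 70 mm thick and 85 mm tall, run between adjacent legs with their top edges flush with the underside of the top and their outer faces flush with the legs' outer faces.


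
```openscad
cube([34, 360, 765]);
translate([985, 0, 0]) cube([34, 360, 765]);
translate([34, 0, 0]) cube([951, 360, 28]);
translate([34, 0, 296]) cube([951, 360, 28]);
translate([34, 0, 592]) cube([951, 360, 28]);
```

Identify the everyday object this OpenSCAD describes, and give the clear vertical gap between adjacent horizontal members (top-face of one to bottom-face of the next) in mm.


A bookshelf. The clear shelf gap is 268 mm.

Two tall side panels with 3 horizontal boards between them — a bookshelf. The first two shelf undersides are at z = 0 and z = 296; with shelf thickness 28, the clear gap is 296 − 0 − 28 = 268 mm.


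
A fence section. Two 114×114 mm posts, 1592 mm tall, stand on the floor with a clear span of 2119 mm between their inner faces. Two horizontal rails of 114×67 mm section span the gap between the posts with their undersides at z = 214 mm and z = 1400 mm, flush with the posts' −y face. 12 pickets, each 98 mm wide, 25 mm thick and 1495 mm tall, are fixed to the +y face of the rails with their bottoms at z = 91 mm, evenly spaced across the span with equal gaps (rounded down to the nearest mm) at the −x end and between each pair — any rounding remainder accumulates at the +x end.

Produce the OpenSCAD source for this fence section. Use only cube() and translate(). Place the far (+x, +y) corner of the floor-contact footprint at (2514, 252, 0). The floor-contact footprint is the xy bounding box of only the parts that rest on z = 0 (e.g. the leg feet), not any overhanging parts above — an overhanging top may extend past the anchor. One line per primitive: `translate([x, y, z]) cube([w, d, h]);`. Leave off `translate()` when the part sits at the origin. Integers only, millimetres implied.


translate([167, 138, 0]) cube([114, 114, 1592]);
translate([2400, 138, 0]) cube([114, 114, 1592]);
translate([281, 138, 214]) cube([2119, 114, 67]);
translate([281, 138, 1400]) cube([2119, 114, 67]);
translate([353, 252, 91]) cube([98, 25, 1495]);
translate([523, 252, 91]) cube([98, 25, 1495]);
translate([693, 252, 91]) cube([98, 25, 1495]);
translate([863, 252, 91]) cube([98, 25, 1495]);
translate([1033, 252, 91]) cube([98, 25, 1495]);
translate([1203, 252, 91]) cube([98, 25, 1495]);
translate([1373, 252, 91]) cube([98, 25, 1495]);
translate([1543, 252, 91]) cube([98, 25, 1495]);
translate([1713, 252, 91]) cube([98, 25, 1495]);
translate([1883, 252, 91]) cube([98, 25, 1495]);
translate([2053, 252, 91]) cube([98, 25, 1495]);
translate([2223, 252, 91]) cube([98, 25, 1495]);


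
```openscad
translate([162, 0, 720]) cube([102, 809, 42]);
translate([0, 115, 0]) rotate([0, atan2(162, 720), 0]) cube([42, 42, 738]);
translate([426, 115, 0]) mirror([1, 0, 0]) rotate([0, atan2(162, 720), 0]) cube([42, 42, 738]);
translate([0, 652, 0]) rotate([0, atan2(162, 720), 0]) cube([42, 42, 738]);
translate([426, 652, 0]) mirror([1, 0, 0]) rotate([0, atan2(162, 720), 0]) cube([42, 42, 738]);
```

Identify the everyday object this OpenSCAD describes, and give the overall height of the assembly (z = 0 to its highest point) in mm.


A sawhorse. The overall height is 762 mm.

A beam across two mirrored pairs of raked legs — a sawhorse. The beam's underside is at z = 720 (matching the legs' vertical rise in atan2(162, 720)) and the beam is 42 mm tall, so its top is at 720 + 42 = 762 mm. The raked legs top out at the beam's underside, so that is the highest point.


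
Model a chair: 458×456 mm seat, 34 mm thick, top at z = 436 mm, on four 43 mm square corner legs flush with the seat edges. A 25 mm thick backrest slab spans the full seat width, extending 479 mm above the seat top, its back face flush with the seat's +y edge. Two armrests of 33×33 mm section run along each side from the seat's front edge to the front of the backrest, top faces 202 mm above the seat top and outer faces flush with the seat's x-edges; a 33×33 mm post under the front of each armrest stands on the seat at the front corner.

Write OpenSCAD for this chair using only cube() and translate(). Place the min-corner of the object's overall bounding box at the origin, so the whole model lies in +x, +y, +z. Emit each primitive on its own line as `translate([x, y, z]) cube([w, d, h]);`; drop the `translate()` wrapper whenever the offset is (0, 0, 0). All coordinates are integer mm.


translate([0, 0, 402]) cube([458, 456, 34]);
cube([43, 43, 402]);
translate([415, 0, 0]) cube([43, 43, 402]);
translate([0, 413, 0]) cube([43, 43, 402]);
translate([415, 413, 0]) cube([43, 43, 402]);
translate([0, 431, 436]) cube([458, 25, 479]);
translate([0, 0, 605]) cube([33, 431, 33]);
translate([425, 0, 605]) cube([33, 431, 33]);
translate([0, 0, 436]) cube([33, 33, 169]);
translate([425, 0, 436]) cube([33, 33, 169]);


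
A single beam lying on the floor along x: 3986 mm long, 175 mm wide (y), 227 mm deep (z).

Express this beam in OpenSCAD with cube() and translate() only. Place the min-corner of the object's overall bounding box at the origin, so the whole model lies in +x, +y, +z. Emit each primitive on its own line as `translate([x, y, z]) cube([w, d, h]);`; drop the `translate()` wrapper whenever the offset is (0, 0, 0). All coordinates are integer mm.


cube([3986, 175, 227]);


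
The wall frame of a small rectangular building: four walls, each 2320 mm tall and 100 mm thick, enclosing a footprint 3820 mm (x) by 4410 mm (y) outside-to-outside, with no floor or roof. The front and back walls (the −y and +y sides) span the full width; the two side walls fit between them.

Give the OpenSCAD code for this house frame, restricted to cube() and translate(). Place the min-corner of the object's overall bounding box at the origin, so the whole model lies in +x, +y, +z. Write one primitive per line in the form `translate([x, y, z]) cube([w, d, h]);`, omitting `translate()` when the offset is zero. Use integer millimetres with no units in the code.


cube([3820, 100, 2320]);
translate([0, 4310, 0]) cube([3820, 100, 2320]);
translate([0, 100, 0]) cube([100, 4210, 2320]);
translate([3720, 100, 0]) cube([100, 4210, 2320]);


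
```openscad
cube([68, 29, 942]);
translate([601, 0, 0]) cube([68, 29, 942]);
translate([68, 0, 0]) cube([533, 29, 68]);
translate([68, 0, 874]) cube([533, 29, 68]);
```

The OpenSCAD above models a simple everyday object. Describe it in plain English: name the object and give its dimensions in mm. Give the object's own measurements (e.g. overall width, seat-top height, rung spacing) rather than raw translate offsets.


A rectangular picture frame lying in the x–z plane (depth along y). The opening is 533 mm wide (x) by 806 mm tall (z), surrounded by a border 68 mm wide on all four sides. The frame is 29 mm deep and is made of two full-height vertical stiles with two horizontal rails fitted between them.


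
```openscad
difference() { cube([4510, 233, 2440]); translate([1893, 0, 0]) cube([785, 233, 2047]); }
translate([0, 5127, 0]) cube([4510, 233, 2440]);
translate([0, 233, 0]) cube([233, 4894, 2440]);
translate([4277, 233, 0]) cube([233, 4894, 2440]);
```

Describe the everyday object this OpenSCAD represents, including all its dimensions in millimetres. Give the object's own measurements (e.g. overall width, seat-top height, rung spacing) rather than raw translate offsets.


A single room: four walls, each 2440 mm tall and 233 mm thick, enclosing an outside footprint 4510×5360 mm (x × y), no floor or roof. The front and back walls (−y and +y sides) run the full x-width; the side walls fit between their inner faces. A door opening 785 mm wide and 2047 mm tall is cut through the front wall from the floor up, its −x edge 1893 mm from the wall's −x end.


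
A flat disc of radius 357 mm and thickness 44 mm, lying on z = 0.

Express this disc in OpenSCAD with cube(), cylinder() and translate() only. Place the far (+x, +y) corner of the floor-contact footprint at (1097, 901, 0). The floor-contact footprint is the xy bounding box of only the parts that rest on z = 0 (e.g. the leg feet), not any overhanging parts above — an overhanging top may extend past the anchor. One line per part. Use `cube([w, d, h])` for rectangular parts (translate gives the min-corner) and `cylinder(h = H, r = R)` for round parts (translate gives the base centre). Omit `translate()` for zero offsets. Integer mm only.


translate([740, 544, 0]) cylinder(h = 44, r = 357);


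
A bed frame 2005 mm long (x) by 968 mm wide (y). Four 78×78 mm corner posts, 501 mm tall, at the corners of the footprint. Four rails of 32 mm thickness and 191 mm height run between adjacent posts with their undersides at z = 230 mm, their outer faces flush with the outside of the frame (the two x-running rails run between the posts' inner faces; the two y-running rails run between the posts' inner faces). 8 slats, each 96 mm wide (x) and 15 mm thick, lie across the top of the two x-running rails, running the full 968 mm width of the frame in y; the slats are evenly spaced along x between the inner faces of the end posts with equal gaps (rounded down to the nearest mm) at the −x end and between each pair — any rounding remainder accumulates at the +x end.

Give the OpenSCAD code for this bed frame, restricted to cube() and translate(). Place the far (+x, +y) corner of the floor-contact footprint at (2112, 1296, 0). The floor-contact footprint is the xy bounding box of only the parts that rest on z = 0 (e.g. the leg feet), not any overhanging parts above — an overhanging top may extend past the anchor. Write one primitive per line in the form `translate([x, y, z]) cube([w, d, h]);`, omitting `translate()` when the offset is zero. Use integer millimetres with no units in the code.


translate([107, 328, 0]) cube([78, 78, 501]);
translate([107, 1218, 0]) cube([78, 78, 501]);
translate([2034, 328, 0]) cube([78, 78, 501]);
translate([2034, 1218, 0]) cube([78, 78, 501]);
translate([185, 328, 230]) cube([1849, 32, 191]);
translate([185, 1264, 230]) cube([1849, 32, 191]);
translate([107, 406, 230]) cube([32, 812, 191]);
translate([2080, 406, 230]) cube([32, 812, 191]);
translate([305, 328, 421]) cube([96, 968, 15]);
translate([521, 328, 421]) cube([96, 968, 15]);
translate([737, 328, 421]) cube([96, 968, 15]);
translate([953, 328, 421]) cube([96, 968, 15]);
translate([1169, 328, 421]) cube([96, 968, 15]);
translate([1385, 328, 421]) cube([96, 968, 15]);
translate([1601, 328, 421]) cube([96, 968, 15]);
translate([1817, 328, 421]) cube([96, 968, 15]);
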